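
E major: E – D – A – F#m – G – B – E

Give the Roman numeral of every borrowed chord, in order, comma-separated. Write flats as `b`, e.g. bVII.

bVII, bIII

E major has the diatonic set E, F#m, G#m, A, B, C#m, D#dim. E, A, F#m and B all belong to that set. D (D–F#–A) is not: scale degree 7 in E major carries D#dim (vii°). In E minor the chord on that degree is D, so here it functions as bVII, borrowed from the parallel minor. But G (G–B–D) is foreign: the diatonic iii on degree 3 is G#m, whereas G comes from E minor. It is labeled bIII.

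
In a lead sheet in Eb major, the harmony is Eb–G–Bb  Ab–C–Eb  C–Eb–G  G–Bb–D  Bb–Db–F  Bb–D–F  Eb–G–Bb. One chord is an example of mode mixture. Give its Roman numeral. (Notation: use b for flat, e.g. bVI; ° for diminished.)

v

Eb major has the diatonic set Eb, Fm, Gm, Ab, Bb, Cm, Ddim. Eb–G–Bb = Eb, Ab–C–Eb = Ab, C–Eb–G = Cm, G–Bb–D = Gm and Bb–D–F = Bb all belong to that set. Bb–Db–F doesn't fit — on degree 5 Eb major would have Bb (V). Bbm is the degree-5 chord of Eb minor, so it is the borrowed v.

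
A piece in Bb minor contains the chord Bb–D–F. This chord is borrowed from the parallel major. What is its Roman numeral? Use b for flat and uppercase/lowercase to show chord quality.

I

Bb is scale degree 1 in Bb minor. Bb–D–F is a major chord — the form found in Bb major, not the diatonic i (Bbm). Borrowed into Bb minor it is written I.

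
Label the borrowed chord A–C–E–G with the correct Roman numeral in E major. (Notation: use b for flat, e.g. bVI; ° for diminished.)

A is scale degree 4 in E major. Diatonically E major has A (IV) on that degree; A–C–E–G is instead the minor-seventh chord native to E minor, so it takes the label iv7.

iv7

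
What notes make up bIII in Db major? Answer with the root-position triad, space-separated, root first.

Scale degree 3 in Db major is F. bIII uses the lowered form, Fb, taken from Db minor. In Db minor the chord on Fb is Fb–Ab–Cb.

Fb Ab Cb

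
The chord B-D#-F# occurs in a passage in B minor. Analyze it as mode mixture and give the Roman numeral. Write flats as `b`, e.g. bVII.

I

The root B is the diatonic 1st degree of B minor; the borrowing shows in the chord quality. Diatonically B minor has Bm (i) on that degree; B–D#–F# is instead the major chord native to B major, so it takes the label I.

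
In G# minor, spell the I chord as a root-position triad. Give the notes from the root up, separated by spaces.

G# B# D#

The root, G#, is scale degree 1 — the same note in G# minor and G# major; only the chord quality changes. Building the major chord from the parallel major on G#: G#–B#–D#.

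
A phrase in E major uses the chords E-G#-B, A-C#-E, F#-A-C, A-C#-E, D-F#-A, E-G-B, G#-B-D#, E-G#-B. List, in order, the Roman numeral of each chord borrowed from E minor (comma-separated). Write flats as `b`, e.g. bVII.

The diatonic triads in E major are E, F#m, G#m, A, B, C#m, D#dim. E–G#–B = E, A–C#–E = A and G#–B–D# = G#m all belong to that set. But F#–A–C is foreign: the diatonic ii on degree 2 is F#m, whereas F#dim comes from E minor. It is labeled ii°. But D–F#–A is foreign: the diatonic vii° on degree 7 is D#dim, whereas D comes from E minor. It is labeled bVII. E–G–B is not: scale degree 1 in E major carries E (I). In E minor the chord on that degree is Em, so here it functions as i, borrowed from the parallel minor.

ii°, bVII, i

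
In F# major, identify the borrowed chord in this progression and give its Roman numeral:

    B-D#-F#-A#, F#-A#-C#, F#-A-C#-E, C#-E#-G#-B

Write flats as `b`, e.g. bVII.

The diatonic triads in F# major are F#, G#m, A#m, B, C#, D#m, E#dim. Of the given chords, B–D#–F#–A# = Bmaj7, F#–A#–C# = F# and C#–E#–G#–B = C#7 are diatonic. But F#–A–C#–E is foreign: the diatonic I on degree 1 is F#, whereas F#m7 comes from F# minor. It is labeled i7.

i7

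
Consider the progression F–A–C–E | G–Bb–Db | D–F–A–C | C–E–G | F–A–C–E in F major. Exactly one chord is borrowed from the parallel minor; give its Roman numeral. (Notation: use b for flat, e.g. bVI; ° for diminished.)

ii°

The diatonic triads in F major are F, Gm, Am, Bb, C, Dm, Edim. F–A–C–E = Fmaj7, D–F–A–C = Dm7 and C–E–G = C all belong to that set. G–Bb–Db doesn't fit — on degree 2 F major would have Gm (ii). Gdim is the degree-2 chord of F minor, so it is the borrowed ii°.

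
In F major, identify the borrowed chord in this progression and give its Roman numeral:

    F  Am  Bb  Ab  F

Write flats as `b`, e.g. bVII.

bIII

In F major the diatonic chords are F, Gm, Am, Bb, C, Dm, Edim. F, Am and Bb are all diatonic. Ab (Ab–C–Eb) is not: scale degree 3 in F major carries Am (iii). In F minor the chord on that degree is Ab, so here it functions as bIII, borrowed from the parallel minor.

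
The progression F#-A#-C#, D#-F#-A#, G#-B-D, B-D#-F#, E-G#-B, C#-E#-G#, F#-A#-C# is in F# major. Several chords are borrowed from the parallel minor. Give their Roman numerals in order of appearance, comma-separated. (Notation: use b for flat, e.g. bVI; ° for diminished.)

ii°, bVII

F# major has the diatonic set F#, G#m, A#m, B, C#, D#m, E#dim. F#–A#–C# = F#, D#–F#–A# = D#m, B–D#–F# = B and C#–E#–G# = C# are all diatonic. But G#–B–D is foreign: the diatonic ii on degree 2 is G#m, whereas G#dim comes from F# minor. It is labeled ii°. E–G#–B doesn't fit — on degree 7 F# major would have E#dim (vii°). E is the degree-7 chord of F# minor, so it is the borrowed bVII.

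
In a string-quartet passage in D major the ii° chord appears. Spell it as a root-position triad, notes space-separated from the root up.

E G Bb

The root, E, is scale degree 2 — the same note in D major and D minor; only the chord quality changes. In D minor the chord on E is E–G–Bb.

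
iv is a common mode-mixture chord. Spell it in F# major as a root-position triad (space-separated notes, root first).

The root, B, is scale degree 4 — the same note in F# major and F# minor; only the chord quality changes. Building the minor chord from the parallel minor on B: B–D–F#.

B D F#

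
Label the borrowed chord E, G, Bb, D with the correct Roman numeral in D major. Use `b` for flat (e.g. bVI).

iiø7

E is scale degree 2 in D major. E–G–Bb–D is a half-diminished-seventh chord — the form found in D minor, not the diatonic ii (Em). Borrowed into D major it is written iiø7.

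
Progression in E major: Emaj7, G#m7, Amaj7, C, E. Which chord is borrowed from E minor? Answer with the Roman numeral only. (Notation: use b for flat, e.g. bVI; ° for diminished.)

E major has the diatonic set E, F#m, G#m, A, B, C#m, D#dim. Emaj7, G#m7, Amaj7 and E all belong to that set. C (C–E–G) doesn't fit — on degree 6 E major would have C#m (vi). C is the degree-6 chord of E minor, so it is the borrowed bVI.

bVI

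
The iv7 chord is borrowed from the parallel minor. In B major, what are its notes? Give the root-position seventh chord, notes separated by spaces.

The root, E, is scale degree 4 — the same note in B major and B minor; only the chord quality changes. Building the minor-seventh chord from the parallel minor on E: E–G–B–D.

E G B D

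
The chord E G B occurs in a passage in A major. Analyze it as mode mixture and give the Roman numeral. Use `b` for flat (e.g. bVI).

v

E is scale degree 5 in A major. Diatonically A major has E (V) on that degree; E–G–B is instead the minor chord native to A minor, so it takes the label v.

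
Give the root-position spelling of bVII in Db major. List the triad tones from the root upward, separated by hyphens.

The root of bVII is the lowered 7th degree: C becomes Cb. Stacking thirds in Db minor on Cb gives Cb–Eb–Gb.

Cb-Eb-Gb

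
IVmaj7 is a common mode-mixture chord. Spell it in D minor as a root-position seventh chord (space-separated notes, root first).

G B D F#

IVmaj7 is built on scale degree 4, which is G in both D minor and its parallel. In D major the chord on G is G–B–D–F#.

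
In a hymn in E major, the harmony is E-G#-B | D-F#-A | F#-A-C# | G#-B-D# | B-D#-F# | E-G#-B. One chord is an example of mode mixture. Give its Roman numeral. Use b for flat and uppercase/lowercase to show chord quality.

bVII

In E major the diatonic chords are E, F#m, G#m, A, B, C#m, D#dim. E–G#–B = E, F#–A–C# = F#m, G#–B–D# = G#m and B–D#–F# = B all belong to that set. But D–F#–A is foreign: the diatonic vii° on degree 7 is D#dim, whereas D comes from E minor. It is labeled bVII.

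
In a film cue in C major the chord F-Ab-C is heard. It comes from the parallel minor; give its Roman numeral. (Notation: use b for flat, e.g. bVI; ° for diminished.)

iv

F is scale degree 4 in C major. F–Ab–C is a minor chord — the form found in C minor, not the diatonic IV (F). Borrowed into C major it is written iv.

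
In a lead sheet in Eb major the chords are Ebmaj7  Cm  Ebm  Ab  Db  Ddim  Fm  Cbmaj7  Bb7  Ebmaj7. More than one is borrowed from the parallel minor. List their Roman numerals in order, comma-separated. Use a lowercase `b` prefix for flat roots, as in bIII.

In Eb major the diatonic chords are Eb, Fm, Gm, Ab, Bb, Cm, Ddim. Ebmaj7, Cm, Ab, Ddim, Fm and Bb7 all belong to that set. But Ebm (Eb–Gb–Bb) is foreign: the diatonic I on degree 1 is Eb, whereas Ebm comes from Eb minor. It is labeled i. Db (Db–F–Ab) is not: scale degree 7 in Eb major carries Ddim (vii°). In Eb minor the chord on that degree is Db, so here it functions as bVII, borrowed from the parallel minor. Cbmaj7 (Cb–Eb–Gb–Bb) doesn't fit — on degree 6 Eb major would have Cm (vi). Cbmaj7 is the degree-6 chord of Eb minor, so it is the borrowed bVImaj7.

i, bVII, bVImaj7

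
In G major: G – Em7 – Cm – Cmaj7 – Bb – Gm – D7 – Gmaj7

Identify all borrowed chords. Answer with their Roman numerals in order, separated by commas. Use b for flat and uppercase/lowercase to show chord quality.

The diatonic triads in G major are G, Am, Bm, C, D, Em, F#dim. G, Em7, Cmaj7, D7 and Gmaj7 all belong to that set. But Cm (C–Eb–G) is foreign: the diatonic IV on degree 4 is C, whereas Cm comes from G minor. It is labeled iv. Bb (Bb–D–F) is not: scale degree 3 in G major carries Bm (iii). In G minor the chord on that degree is Bb, so here it functions as bIII, borrowed from the parallel minor. But Gm (G–Bb–D) is foreign: the diatonic I on degree 1 is G, whereas Gm comes from G minor. It is labeled i.

iv, bIII, i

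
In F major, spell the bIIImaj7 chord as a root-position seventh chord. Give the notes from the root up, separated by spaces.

Ab C Eb G

Scale degree 3 in F major is A. bIIImaj7 uses the lowered form, Ab, taken from F minor. Stacking thirds in F minor on Ab gives Ab–C–Eb–G.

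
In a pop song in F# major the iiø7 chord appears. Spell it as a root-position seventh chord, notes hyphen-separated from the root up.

G#-B-D-F#

iiø7 is built on scale degree 2, which is G# in both F# major and its parallel. Building the half-diminished-seventh chord from the parallel minor on G#: G#–B–D–F#.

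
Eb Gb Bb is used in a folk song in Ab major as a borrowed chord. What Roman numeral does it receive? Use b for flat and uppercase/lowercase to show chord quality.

v

The root Eb is the diatonic 5th degree of Ab major; the borrowing shows in the chord quality. Diatonically Ab major has Eb (V) on that degree; Eb–Gb–Bb is instead the minor chord native to Ab minor, so it takes the label v.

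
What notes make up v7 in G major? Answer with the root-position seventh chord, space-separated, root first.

v7 is built on scale degree 5, which is D in both G major and its parallel. Stacking thirds in G minor on D gives D–F–A–C.

D F A C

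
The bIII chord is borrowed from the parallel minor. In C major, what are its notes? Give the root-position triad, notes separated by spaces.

Eb G Bb

Scale degree 3 in C major is E. bIII uses the lowered form, Eb, taken from C minor. In C minor the chord on Eb is Eb–G–Bb.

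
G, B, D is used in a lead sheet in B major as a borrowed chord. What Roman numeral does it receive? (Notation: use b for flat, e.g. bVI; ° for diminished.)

G is the lowered form of scale degree 6 in B major (the diatonic degree 6 is G#). Diatonically B major has G#m (vi) on that degree; G–B–D is instead the major chord native to B minor, so it takes the label bVI.

bVI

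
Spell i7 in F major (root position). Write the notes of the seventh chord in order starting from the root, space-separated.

F Ab C Eb

i7 is built on scale degree 1, which is F in both F major and its parallel. In F minor the chord on F is F–Ab–C–Eb.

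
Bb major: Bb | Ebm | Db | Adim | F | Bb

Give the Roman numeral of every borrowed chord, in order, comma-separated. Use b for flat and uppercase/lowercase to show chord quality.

Bb major has the diatonic set Bb, Cm, Dm, Eb, F, Gm, Adim. Bb, Adim and F are all diatonic. Ebm (Eb–Gb–Bb) is not: scale degree 4 in Bb major carries Eb (IV). In Bb minor the chord on that degree is Ebm, so here it functions as iv, borrowed from the parallel minor. But Db (Db–F–Ab) is foreign: the diatonic iii on degree 3 is Dm, whereas Db comes from Bb minor. It is labeled bIII.

iv, bIII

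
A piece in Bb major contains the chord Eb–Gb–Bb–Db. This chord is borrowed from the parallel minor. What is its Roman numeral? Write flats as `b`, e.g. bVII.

iv7

Eb is scale degree 4 in Bb major. Eb–Gb–Bb–Db is a minor-seventh chord — the form found in Bb minor, not the diatonic IV (Eb). Borrowed into Bb major it is written iv7.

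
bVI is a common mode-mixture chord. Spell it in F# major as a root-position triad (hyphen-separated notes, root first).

D-F#-A

The root of bVI is the lowered 6th degree: D# becomes D. In F# minor the chord on D is D–F#–A.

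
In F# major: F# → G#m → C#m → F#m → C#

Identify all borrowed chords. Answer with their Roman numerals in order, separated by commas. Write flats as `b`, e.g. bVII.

v, i

In F# major the diatonic chords are F#, G#m, A#m, B, C#, D#m, E#dim. Of the given chords, F#, G#m and C# are diatonic. But C#m (C#–E–G#) is foreign: the diatonic V on degree 5 is C#, whereas C#m comes from F# minor. It is labeled v. F#m (F#–A–C#) is not: scale degree 1 in F# major carries F# (I). In F# minor the chord on that degree is F#m, so here it functions as i, borrowed from the parallel minor.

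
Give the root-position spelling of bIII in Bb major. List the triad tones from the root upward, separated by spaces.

The root of bIII is the lowered 3rd degree: D becomes Db. Building the major chord from the parallel minor on Db: Db–F–Ab.

Db F Ab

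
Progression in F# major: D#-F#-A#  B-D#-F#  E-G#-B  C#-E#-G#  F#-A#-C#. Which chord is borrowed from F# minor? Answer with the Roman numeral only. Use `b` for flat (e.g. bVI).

bVII

The diatonic triads in F# major are F#, G#m, A#m, B, C#, D#m, E#dim. Of the given chords, D#–F#–A# = D#m, B–D#–F# = B, C#–E#–G# = C# and F#–A#–C# = F# are diatonic. E–G#–B is not: scale degree 7 in F# major carries E#dim (vii°). In F# minor the chord on that degree is E, so here it functions as bVII, borrowed from the parallel minor.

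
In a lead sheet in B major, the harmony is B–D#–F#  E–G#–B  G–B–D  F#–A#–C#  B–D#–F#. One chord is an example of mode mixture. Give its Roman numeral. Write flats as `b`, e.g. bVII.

In B major the diatonic chords are B, C#m, D#m, E, F#, G#m, A#dim. Of the given chords, B–D#–F# = B, E–G#–B = E and F#–A#–C# = F# are diatonic. But G–B–D is foreign: the diatonic vi on degree 6 is G#m, whereas G comes from B minor. It is labeled bVI.

bVI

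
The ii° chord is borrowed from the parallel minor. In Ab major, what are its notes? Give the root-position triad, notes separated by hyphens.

Bb-Db-Fb

The root, Bb, is scale degree 2 — the same note in Ab major and Ab minor; only the chord quality changes. In Ab minor the chord on Bb is Bb–Db–Fb.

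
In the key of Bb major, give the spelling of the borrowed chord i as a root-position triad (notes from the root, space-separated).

The root, Bb, is scale degree 1 — the same note in Bb major and Bb minor; only the chord quality changes. Stacking thirds in Bb minor on Bb gives Bb–Db–F.

Bb Db F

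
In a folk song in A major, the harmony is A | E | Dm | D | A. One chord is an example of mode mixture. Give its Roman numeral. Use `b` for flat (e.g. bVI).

iv

A major has the diatonic set A, Bm, C#m, D, E, F#m, G#dim. Of the given chords, A, E and D are diatonic. But Dm (D–F–A) is foreign: the diatonic IV on degree 4 is D, whereas Dm comes from A minor. It is labeled iv.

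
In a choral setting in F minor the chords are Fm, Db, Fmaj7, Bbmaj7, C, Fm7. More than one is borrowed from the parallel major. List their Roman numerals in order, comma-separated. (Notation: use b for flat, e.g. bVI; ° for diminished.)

F minor has the diatonic set Fm, Gdim, Ab, Bbm, C, Db, Eb (with V from harmonic minor). Fm, Db, C and Fm7 are all diatonic. But Fmaj7 (F–A–C–E) is foreign: the diatonic i on degree 1 is Fm, whereas Fmaj7 comes from F major. It is labeled Imaj7. Bbmaj7 (Bb–D–F–A) doesn't fit — on degree 4 F minor would have Bbm (iv). Bbmaj7 is the degree-4 chord of F major, so it is the borrowed IVmaj7.

Imaj7, IVmaj7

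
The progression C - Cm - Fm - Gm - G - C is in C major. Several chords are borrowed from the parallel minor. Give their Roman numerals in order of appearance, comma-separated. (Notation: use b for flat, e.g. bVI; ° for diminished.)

i, iv, v

In C major the diatonic chords are C, Dm, Em, F, G, Am, Bdim. C and G both belong to that set. Cm (C–Eb–G) is not: scale degree 1 in C major carries C (I). In C minor the chord on that degree is Cm, so here it functions as i, borrowed from the parallel minor. Fm (F–Ab–C) is not: scale degree 4 in C major carries F (IV). In C minor the chord on that degree is Fm, so here it functions as iv, borrowed from the parallel minor. Gm (G–Bb–D) doesn't fit — on degree 5 C major would have G (V). Gm is the degree-5 chord of C minor, so it is the borrowed v.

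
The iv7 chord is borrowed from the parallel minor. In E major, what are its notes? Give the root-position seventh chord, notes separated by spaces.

A C E G

iv7 is built on scale degree 4, which is A in both E major and its parallel. Building the minor-seventh chord from the parallel minor on A: A–C–E–G.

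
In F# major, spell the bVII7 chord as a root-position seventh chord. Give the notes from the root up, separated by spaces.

The root of bVII7 is the lowered 7th degree: E# becomes E. Stacking thirds in F# minor on E gives E–G#–B–D.

E G# B D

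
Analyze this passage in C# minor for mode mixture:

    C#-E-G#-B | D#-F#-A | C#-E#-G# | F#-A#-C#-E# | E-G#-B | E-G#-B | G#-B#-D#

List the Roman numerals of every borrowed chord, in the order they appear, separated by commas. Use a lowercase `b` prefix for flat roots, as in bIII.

I, IVmaj7

In C# minor (with V from harmonic minor) the diatonic chords are C#m, D#dim, E, F#m, G#, A, B. Of the given chords, C#–E–G#–B = C#m7, D#–F#–A = D#dim, E–G#–B = E and G#–B#–D# = G# are diatonic. C#–E#–G# doesn't fit — on degree 1 C# minor would have C#m (i). C# is the degree-1 chord of C# major, so it is the borrowed I. F#–A#–C#–E# is not: scale degree 4 in C# minor carries F#m (iv). In C# major the chord on that degree is F#maj7, so here it functions as IVmaj7, borrowed from the parallel major.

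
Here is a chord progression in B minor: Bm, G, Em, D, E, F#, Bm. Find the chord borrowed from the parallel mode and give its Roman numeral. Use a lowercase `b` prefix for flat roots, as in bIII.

In B minor (with V from harmonic minor) the diatonic chords are Bm, C#dim, D, Em, F#, G, A. Bm, G, Em, D and F# all belong to that set. E (E–G#–B) is not: scale degree 4 in B minor carries Em (iv). In B major the chord on that degree is E, so here it functions as IV, borrowed from the parallel major.

IV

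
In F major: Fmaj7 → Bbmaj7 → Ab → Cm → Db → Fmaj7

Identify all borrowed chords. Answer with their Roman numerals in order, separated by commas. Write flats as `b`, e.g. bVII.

The diatonic triads in F major are F, Gm, Am, Bb, C, Dm, Edim. Fmaj7 and Bbmaj7 both belong to that set. Ab (Ab–C–Eb) is not: scale degree 3 in F major carries Am (iii). In F minor the chord on that degree is Ab, so here it functions as bIII, borrowed from the parallel minor. Cm (C–Eb–G) doesn't fit — on degree 5 F major would have C (V). Cm is the degree-5 chord of F minor, so it is the borrowed v. Db (Db–F–Ab) doesn't fit — on degree 6 F major would have Dm (vi). Db is the degree-6 chord of F minor, so it is the borrowed bVI.

bIII, v, bVI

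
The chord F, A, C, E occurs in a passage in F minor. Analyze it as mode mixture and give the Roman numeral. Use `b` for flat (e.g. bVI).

The root F is the diatonic 1st degree of F minor; the borrowing shows in the chord quality. The diatonic chord on degree 1 would be Fm (i), but F–A–C–E is the major-seventh chord from F major. As a borrowed chord it is labeled Imaj7.

Imaj7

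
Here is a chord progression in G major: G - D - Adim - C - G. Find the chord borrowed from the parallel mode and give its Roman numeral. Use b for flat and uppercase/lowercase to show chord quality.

The diatonic triads in G major are G, Am, Bm, C, D, Em, F#dim. G, D and C are all diatonic. Adim (A–C–Eb) doesn't fit — on degree 2 G major would have Am (ii). Adim is the degree-2 chord of G minor, so it is the borrowed ii°.

ii°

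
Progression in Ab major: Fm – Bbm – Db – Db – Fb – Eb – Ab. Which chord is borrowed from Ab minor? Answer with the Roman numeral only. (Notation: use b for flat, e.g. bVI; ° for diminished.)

bVI

In Ab major the diatonic chords are Ab, Bbm, Cm, Db, Eb, Fm, Gdim. Fm, Bbm, Db, Eb and Ab are all diatonic. Fb (Fb–Ab–Cb) is not: scale degree 6 in Ab major carries Fm (vi). In Ab minor the chord on that degree is Fb, so here it functions as bVI, borrowed from the parallel minor.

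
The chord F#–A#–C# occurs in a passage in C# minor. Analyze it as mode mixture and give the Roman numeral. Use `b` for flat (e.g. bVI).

F# is scale degree 4 in C# minor. Diatonically C# minor has F#m (iv) on that degree; F#–A#–C# is instead the major chord native to C# major, so it takes the label IV.

IV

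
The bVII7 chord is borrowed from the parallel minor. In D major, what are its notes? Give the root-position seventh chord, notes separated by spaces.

C E G Bb

The root of bVII7 is the lowered 7th degree: C# becomes C. Stacking thirds in D minor on C gives C–E–G–Bb.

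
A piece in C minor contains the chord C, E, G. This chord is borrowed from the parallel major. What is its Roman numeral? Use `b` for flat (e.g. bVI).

I

The root C is the diatonic 1st degree of C minor; the borrowing shows in the chord quality. Diatonically C minor has Cm (i) on that degree; C–E–G is instead the major chord native to C major, so it takes the label I.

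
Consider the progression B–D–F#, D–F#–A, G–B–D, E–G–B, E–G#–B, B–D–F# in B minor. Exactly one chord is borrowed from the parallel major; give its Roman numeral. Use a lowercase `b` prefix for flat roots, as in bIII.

IV

The diatonic triads in B minor (with V from harmonic minor) are Bm, C#dim, D, Em, F#, G, A. Of the given chords, B–D–F# = Bm, D–F#–A = D, G–B–D = G and E–G–B = Em are diatonic. E–G#–B is not: scale degree 4 in B minor carries Em (iv). In B major the chord on that degree is E, so here it functions as IV, borrowed from the parallel major.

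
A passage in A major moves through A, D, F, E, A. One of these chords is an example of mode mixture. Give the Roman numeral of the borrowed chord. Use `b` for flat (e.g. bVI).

The diatonic triads in A major are A, Bm, C#m, D, E, F#m, G#dim. A, D and E all belong to that set. But F (F–A–C) is foreign: the diatonic vi on degree 6 is F#m, whereas F comes from A minor. It is labeled bVI.

bVI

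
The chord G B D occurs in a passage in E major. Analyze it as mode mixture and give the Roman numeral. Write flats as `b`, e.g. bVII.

In E major scale degree 3 is G#; G is its lowered form, from E minor. G–B–D is a major chord — the form found in E minor, not the diatonic iii (G#m). Borrowed into E major it is written bIII.

bIII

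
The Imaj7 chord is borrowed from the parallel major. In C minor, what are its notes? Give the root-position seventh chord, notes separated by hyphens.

C-E-G-B

The root, C, is scale degree 1 — the same note in C minor and C major; only the chord quality changes. Stacking thirds in C major on C gives C–E–G–B.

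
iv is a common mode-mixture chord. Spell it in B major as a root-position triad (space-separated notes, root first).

The root, E, is scale degree 4 — the same note in B major and B minor; only the chord quality changes. In B minor the chord on E is E–G–B.

E G B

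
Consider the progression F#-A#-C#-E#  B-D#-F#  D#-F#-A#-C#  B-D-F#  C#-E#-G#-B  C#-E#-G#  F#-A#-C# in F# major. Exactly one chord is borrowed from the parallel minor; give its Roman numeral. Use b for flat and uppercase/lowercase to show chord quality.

In F# major the diatonic chords are F#, G#m, A#m, B, C#, D#m, E#dim. F#–A#–C#–E# = F#maj7, B–D#–F# = B, D#–F#–A#–C# = D#m7, C#–E#–G#–B = C#7, C#–E#–G# = C# and F#–A#–C# = F# all belong to that set. B–D–F# doesn't fit — on degree 4 F# major would have B (IV). Bm is the degree-4 chord of F# minor, so it is the borrowed iv.

iv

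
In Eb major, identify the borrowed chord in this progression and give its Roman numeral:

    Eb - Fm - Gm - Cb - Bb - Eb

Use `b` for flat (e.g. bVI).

bVI

Eb major has the diatonic set Eb, Fm, Gm, Ab, Bb, Cm, Ddim. Eb, Fm, Gm and Bb are all diatonic. But Cb (Cb–Eb–Gb) is foreign: the diatonic vi on degree 6 is Cm, whereas Cb comes from Eb minor. It is labeled bVI.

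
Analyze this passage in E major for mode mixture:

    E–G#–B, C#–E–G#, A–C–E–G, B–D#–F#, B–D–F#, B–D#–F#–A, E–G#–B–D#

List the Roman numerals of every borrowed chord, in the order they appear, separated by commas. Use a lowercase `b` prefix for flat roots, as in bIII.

iv7, v

E major has the diatonic set E, F#m, G#m, A, B, C#m, D#dim. Of the given chords, E–G#–B = E, C#–E–G# = C#m, B–D#–F# = B, B–D#–F#–A = B7 and E–G#–B–D# = Emaj7 are diatonic. But A–C–E–G is foreign: the diatonic IV on degree 4 is A, whereas Am7 comes from E minor. It is labeled iv7. B–D–F# is not: scale degree 5 in E major carries B (V). In E minor the chord on that degree is Bm, so here it functions as v, borrowed from the parallel minor.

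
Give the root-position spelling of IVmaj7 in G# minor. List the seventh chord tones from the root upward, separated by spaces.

C# E# G# B#

IVmaj7 is built on scale degree 4, which is C# in both G# minor and its parallel. Stacking thirds in G# major on C# gives C#–E#–G#–B#.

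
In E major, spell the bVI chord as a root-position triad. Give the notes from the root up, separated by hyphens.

Scale degree 6 in E major is C#. bVI uses the lowered form, C, taken from E minor. In E minor the chord on C is C–E–G.

C-E-G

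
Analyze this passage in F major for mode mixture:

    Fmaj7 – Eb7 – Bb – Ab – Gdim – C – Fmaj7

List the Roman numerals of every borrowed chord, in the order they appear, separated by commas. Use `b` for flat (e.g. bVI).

In F major the diatonic chords are F, Gm, Am, Bb, C, Dm, Edim. Fmaj7, Bb and C are all diatonic. Eb7 (Eb–G–Bb–Db) is not: scale degree 7 in F major carries Edim (vii°). In F minor the chord on that degree is Eb7, so here it functions as bVII7, borrowed from the parallel minor. Ab (Ab–C–Eb) doesn't fit — on degree 3 F major would have Am (iii). Ab is the degree-3 chord of F minor, so it is the borrowed bIII. But Gdim (G–Bb–Db) is foreign: the diatonic ii on degree 2 is Gm, whereas Gdim comes from F minor. It is labeled ii°.

bVII7, bIII, ii°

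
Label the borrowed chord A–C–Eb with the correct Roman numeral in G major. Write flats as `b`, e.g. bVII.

ii°

The root A is the diatonic 2nd degree of G major; the borrowing shows in the chord quality. Diatonically G major has Am (ii) on that degree; A–C–Eb is instead the diminished chord native to G minor, so it takes the label ii°.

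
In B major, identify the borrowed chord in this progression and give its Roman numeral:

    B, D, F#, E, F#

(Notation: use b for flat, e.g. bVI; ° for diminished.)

bIII

B major has the diatonic set B, C#m, D#m, E, F#, G#m, A#dim. Of the given chords, B, F# and E are diatonic. D (D–F#–A) doesn't fit — on degree 3 B major would have D#m (iii). D is the degree-3 chord of B minor, so it is the borrowed bIII.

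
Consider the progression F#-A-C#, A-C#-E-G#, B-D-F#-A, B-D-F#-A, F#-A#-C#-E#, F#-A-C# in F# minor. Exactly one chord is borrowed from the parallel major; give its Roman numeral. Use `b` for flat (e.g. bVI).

Imaj7

In F# minor (with V from harmonic minor) the diatonic chords are F#m, G#dim, A, Bm, C#, D, E. Of the given chords, F#–A–C# = F#m, A–C#–E–G# = Amaj7 and B–D–F#–A = Bm7 are diatonic. F#–A#–C#–E# doesn't fit — on degree 1 F# minor would have F#m (i). F#maj7 is the degree-1 chord of F# major, so it is the borrowed Imaj7.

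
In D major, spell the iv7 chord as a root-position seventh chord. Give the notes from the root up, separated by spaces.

G Bb D F

The root, G, is scale degree 4 — the same note in D major and D minor; only the chord quality changes. Stacking thirds in D minor on G gives G–Bb–D–F.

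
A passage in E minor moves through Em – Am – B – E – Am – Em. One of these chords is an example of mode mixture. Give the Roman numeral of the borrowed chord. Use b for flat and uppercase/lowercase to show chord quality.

I

The diatonic triads in E minor (with V from harmonic minor) are Em, F#dim, G, Am, B, C, D. Of the given chords, Em, Am and B are diatonic. E (E–G#–B) doesn't fit — on degree 1 E minor would have Em (i). E is the degree-1 chord of E major, so it is the borrowed I.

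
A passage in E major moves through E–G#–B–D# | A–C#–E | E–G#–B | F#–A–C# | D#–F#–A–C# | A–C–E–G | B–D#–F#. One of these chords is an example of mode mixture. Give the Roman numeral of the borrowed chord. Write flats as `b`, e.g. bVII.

iv7

In E major the diatonic chords are E, F#m, G#m, A, B, C#m, D#dim. E–G#–B–D# = Emaj7, A–C#–E = A, E–G#–B = E, F#–A–C# = F#m, D#–F#–A–C# = D#m7b5 and B–D#–F# = B all belong to that set. A–C–E–G doesn't fit — on degree 4 E major would have A (IV). Am7 is the degree-4 chord of E minor, so it is the borrowed iv7.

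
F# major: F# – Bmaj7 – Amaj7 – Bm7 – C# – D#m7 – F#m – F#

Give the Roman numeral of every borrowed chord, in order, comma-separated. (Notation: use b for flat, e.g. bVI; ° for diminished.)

F# major has the diatonic set F#, G#m, A#m, B, C#, D#m, E#dim. F#, Bmaj7, C# and D#m7 all belong to that set. But Amaj7 (A–C#–E–G#) is foreign: the diatonic iii on degree 3 is A#m, whereas Amaj7 comes from F# minor. It is labeled bIIImaj7. Bm7 (B–D–F#–A) is not: scale degree 4 in F# major carries B (IV). In F# minor the chord on that degree is Bm7, so here it functions as iv7, borrowed from the parallel minor. F#m (F#–A–C#) is not: scale degree 1 in F# major carries F# (I). In F# minor the chord on that degree is F#m, so here it functions as i, borrowed from the parallel minor.

bIIImaj7, iv7, i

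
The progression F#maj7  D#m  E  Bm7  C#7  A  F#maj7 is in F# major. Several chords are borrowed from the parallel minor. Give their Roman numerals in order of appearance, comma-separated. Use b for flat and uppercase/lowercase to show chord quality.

bVII, iv7, bIII

F# major has the diatonic set F#, G#m, A#m, B, C#, D#m, E#dim. F#maj7, D#m and C#7 all belong to that set. E (E–G#–B) is not: scale degree 7 in F# major carries E#dim (vii°). In F# minor the chord on that degree is E, so here it functions as bVII, borrowed from the parallel minor. Bm7 (B–D–F#–A) doesn't fit — on degree 4 F# major would have B (IV). Bm7 is the degree-4 chord of F# minor, so it is the borrowed iv7. But A (A–C#–E) is foreign: the diatonic iii on degree 3 is A#m, whereas A comes from F# minor. It is labeled bIII.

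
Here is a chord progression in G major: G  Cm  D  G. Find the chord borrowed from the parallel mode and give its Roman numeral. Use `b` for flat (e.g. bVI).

iv

In G major the diatonic chords are G, Am, Bm, C, D, Em, F#dim. G and D are both diatonic. Cm (C–Eb–G) is not: scale degree 4 in G major carries C (IV). In G minor the chord on that degree is Cm, so here it functions as iv, borrowed from the parallel minor.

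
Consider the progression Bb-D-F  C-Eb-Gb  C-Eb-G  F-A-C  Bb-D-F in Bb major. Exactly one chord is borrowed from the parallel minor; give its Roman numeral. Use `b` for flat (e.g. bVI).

Bb major has the diatonic set Bb, Cm, Dm, Eb, F, Gm, Adim. Of the given chords, Bb–D–F = Bb, C–Eb–G = Cm and F–A–C = F are diatonic. C–Eb–Gb is not: scale degree 2 in Bb major carries Cm (ii). In Bb minor the chord on that degree is Cdim, so here it functions as ii°, borrowed from the parallel minor.

ii°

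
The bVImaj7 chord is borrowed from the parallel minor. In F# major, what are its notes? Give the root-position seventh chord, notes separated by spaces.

The root of bVImaj7 is the lowered 6th degree: D# becomes D. Stacking thirds in F# minor on D gives D–F#–A–C#.

D F# A C#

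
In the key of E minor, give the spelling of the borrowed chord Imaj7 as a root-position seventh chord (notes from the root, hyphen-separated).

Imaj7 is built on scale degree 1, which is E in both E minor and its parallel. Stacking thirds in E major on E gives E–G#–B–D#.

E-G#-B-D#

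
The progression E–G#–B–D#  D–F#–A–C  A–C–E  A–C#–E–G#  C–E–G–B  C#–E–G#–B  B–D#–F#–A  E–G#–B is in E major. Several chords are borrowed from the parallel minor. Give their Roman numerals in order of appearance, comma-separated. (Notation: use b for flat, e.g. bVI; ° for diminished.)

bVII7, iv, bVImaj7

E major has the diatonic set E, F#m, G#m, A, B, C#m, D#dim. Of the given chords, E–G#–B–D# = Emaj7, A–C#–E–G# = Amaj7, C#–E–G#–B = C#m7, B–D#–F#–A = B7 and E–G#–B = E are diatonic. D–F#–A–C is not: scale degree 7 in E major carries D#dim (vii°). In E minor the chord on that degree is D7, so here it functions as bVII7, borrowed from the parallel minor. A–C–E is not: scale degree 4 in E major carries A (IV). In E minor the chord on that degree is Am, so here it functions as iv, borrowed from the parallel minor. But C–E–G–B is foreign: the diatonic vi on degree 6 is C#m, whereas Cmaj7 comes from E minor. It is labeled bVImaj7.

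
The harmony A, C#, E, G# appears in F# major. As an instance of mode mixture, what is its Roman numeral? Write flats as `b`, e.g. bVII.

bIIImaj7

The root A is the lowered 3rd scale degree — diatonically F# major has A# there. Diatonically F# major has A#m (iii) on that degree; A–C#–E–G# is instead the major-seventh chord native to F# minor, so it takes the label bIIImaj7.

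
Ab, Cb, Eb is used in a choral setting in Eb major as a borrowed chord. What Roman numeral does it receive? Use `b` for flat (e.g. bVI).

The root Ab is the diatonic 4th degree of Eb major; the borrowing shows in the chord quality. Diatonically Eb major has Ab (IV) on that degree; Ab–Cb–Eb is instead the minor chord native to Eb minor, so it takes the label iv.

iv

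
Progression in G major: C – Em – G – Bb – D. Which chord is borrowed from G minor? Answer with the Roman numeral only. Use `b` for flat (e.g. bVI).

bIII

In G major the diatonic chords are G, Am, Bm, C, D, Em, F#dim. C, Em, G and D all belong to that set. Bb (Bb–D–F) doesn't fit — on degree 3 G major would have Bm (iii). Bb is the degree-3 chord of G minor, so it is the borrowed bIII.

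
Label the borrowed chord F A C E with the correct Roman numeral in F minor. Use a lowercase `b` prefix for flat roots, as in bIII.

The root F is the diatonic 1st degree of F minor; the borrowing shows in the chord quality. Diatonically F minor has Fm (i) on that degree; F–A–C–E is instead the major-seventh chord native to F major, so it takes the label Imaj7.

Imaj7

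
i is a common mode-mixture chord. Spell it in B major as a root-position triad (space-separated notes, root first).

B D F#

The root, B, is scale degree 1 — the same note in B major and B minor; only the chord quality changes. In B minor the chord on B is B–D–F#.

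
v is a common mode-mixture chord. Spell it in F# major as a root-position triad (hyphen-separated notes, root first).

The root, C#, is scale degree 5 — the same note in F# major and F# minor; only the chord quality changes. Building the minor chord from the parallel minor on C#: C#–E–G#.

C#-E-G#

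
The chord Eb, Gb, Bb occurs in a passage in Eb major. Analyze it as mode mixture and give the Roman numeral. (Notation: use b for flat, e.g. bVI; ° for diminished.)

i

The root Eb is the diatonic 1st degree of Eb major; the borrowing shows in the chord quality. Diatonically Eb major has Eb (I) on that degree; Eb–Gb–Bb is instead the minor chord native to Eb minor, so it takes the label i.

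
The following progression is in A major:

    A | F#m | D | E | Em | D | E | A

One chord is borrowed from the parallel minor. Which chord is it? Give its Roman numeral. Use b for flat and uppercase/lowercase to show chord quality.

In A major the diatonic chords are A, Bm, C#m, D, E, F#m, G#dim. A, F#m, D and E are all diatonic. But Em (E–G–B) is foreign: the diatonic V on degree 5 is E, whereas Em comes from A minor. It is labeled v.

v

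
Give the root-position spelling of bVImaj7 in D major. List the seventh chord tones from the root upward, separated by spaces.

Scale degree 6 in D major is B. bVImaj7 uses the lowered form, Bb, taken from D minor. Building the major-seventh chord from the parallel minor on Bb: Bb–D–F–A.

Bb D F A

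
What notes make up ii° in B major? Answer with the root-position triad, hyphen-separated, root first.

C#-E-G

ii° is built on scale degree 2, which is C# in both B major and its parallel. In B minor the chord on C# is C#–E–G.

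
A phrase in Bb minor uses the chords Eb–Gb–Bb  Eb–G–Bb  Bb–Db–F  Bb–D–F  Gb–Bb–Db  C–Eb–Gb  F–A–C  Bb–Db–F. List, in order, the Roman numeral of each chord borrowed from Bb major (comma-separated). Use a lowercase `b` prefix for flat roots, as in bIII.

IV, I

In Bb minor (with V from harmonic minor) the diatonic chords are Bbm, Cdim, Db, Ebm, F, Gb, Ab. Eb–Gb–Bb = Ebm, Bb–Db–F = Bbm, Gb–Bb–Db = Gb, C–Eb–Gb = Cdim and F–A–C = F all belong to that set. Eb–G–Bb is not: scale degree 4 in Bb minor carries Ebm (iv). In Bb major the chord on that degree is Eb, so here it functions as IV, borrowed from the parallel major. Bb–D–F is not: scale degree 1 in Bb minor carries Bbm (i). In Bb major the chord on that degree is Bb, so here it functions as I, borrowed from the parallel major.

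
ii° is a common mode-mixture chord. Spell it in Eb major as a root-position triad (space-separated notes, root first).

F Ab Cb

ii° is built on scale degree 2, which is F in both Eb major and its parallel. In Eb minor the chord on F is F–Ab–Cb.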